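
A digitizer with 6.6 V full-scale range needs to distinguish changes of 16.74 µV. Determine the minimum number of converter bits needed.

19 bits

Number of steps required ≥ 6.6 V / 16.74 µV = 394265.23.
Need 2^N ≥ 394265.23; 2^18 = 262144, 2^19 = 524288.
Minimum N = 19.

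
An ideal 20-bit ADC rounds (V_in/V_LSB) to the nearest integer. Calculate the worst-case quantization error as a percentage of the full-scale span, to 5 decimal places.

Rounding → worst-case error = ½ LSB = V_FS/2^21, so 100/2097152 = 4.76837e-05 % of full scale.

0.00005 %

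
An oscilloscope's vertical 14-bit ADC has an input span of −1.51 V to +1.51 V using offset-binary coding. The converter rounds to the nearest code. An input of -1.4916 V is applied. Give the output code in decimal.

LSB = 3.02 V / 16384 = 184.33 µV.
(-1.4916 − (−1.51)) / 0.000184326 = 99.823 LSBs.
Round → code 100.

code 100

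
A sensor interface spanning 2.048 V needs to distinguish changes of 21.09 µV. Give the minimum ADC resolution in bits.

17 bits

Number of steps required ≥ 2.048 V / 21.09 µV = 97107.63.
Need 2^N ≥ 97107.63; 2^16 = 65536, 2^17 = 131072.
Minimum N = 17.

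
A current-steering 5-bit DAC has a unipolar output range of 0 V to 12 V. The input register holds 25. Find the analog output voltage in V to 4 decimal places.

LSB = 12 V / 2^5 = 375.000 mV.
V_out = 0 + 25 × 0.375 V = 9.375 V.

9.3750 V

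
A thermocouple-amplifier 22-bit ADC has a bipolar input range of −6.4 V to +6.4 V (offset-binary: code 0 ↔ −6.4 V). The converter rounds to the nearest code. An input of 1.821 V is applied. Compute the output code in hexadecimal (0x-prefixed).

code 0x291AE1 (decimal 2693857)

With 4194304 levels over 12.8 V, one step is 3.05 µV.
(1.821 − (−6.4)) / 3.05176e-06 = 2693857.280 LSBs.
Round → code 2693857.
In hexadecimal (0x-prefixed): 0x291AE1.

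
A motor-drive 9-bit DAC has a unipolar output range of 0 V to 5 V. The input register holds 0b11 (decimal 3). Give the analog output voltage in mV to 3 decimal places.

LSB = 5 V / 2^9 = 9.766 mV.
Code 0b11 = 3 decimal.
V_out = 0 + 3 × 0.00976562 V = 0.0292969 V.
= 29.297 mV.

29.297 mV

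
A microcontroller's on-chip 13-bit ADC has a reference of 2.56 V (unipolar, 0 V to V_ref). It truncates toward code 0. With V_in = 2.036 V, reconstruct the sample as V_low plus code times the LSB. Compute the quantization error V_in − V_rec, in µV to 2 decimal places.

62.50 µV

LSB = 2.56/2^13 = 312.50 µV.
Scaled input = 6515.2000 LSBs, so code = 6515.
V_rec = 0 + 6515·0.0003125 = 2.0359375 V.
Difference: 6.25e-05 V → 62.50 µV.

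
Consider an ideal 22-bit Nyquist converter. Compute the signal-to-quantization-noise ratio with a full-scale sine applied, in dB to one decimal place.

SNR ≈ 6.02·N + 1.76 dB = 6.02·22 + 1.76 = 134.20 dB.

134.2 dB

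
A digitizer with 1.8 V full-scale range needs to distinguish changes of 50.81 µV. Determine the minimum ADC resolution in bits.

Number of steps required ≥ 1.8 V / 50.81 µV = 35426.10.
Need 2^N ≥ 35426.10; 2^15 = 32768, 2^16 = 65536.
Minimum N = 16.

16 bits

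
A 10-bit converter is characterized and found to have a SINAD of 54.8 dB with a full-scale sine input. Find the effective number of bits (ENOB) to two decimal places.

8.81 bits

ENOB = (SINAD − 1.76) / 6.02 = (54.8 − 1.76)/6.02 = 8.811.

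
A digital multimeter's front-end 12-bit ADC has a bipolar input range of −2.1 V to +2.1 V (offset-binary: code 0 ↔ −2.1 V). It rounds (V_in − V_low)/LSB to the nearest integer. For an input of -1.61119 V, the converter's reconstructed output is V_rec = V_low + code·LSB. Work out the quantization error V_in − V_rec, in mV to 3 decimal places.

One LSB is 4.2 V / 4096 = 1.025 mV.
Scaled input = 476.7061 LSBs, so code = 477.
Code 477 maps back to (−2.1) + 477×0.00102539 V = -1.6108887 V.
Error = -1.61119 − (−1.6108887) = -0.000301328 V = -0.301 mV.

-0.301 mV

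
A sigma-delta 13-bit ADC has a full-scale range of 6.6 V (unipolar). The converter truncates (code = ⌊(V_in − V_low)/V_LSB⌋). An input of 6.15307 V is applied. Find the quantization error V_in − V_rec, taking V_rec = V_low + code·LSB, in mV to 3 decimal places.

0.214 mV

Step size: 6.6 V ÷ 2^13 = 0.806 mV.
(6.15307 − 0)/0.000805664 = 7637.2651; ⌊·⌋ gives code 7637.
V_rec = 0 + 7637·0.000805664 = 6.1528564 V.
Difference: 0.000213555 V → 0.214 mV.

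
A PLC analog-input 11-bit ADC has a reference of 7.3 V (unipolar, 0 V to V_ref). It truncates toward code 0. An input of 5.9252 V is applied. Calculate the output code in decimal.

code 1662

With 2048 levels over 7.3 V, one step is 3.564 mV.
(V_in − V_low)/LSB = (5.9252 − 0) / 0.00356445 = 1662.303.
⌊·⌋(1662.303) = 1662.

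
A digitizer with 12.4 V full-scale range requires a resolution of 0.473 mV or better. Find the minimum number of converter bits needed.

15 bits

Number of steps required ≥ 12.4 V / 0.473 mV = 26215.64.
Need 2^N ≥ 26215.64; 2^14 = 16384, 2^15 = 32768.
Minimum N = 15.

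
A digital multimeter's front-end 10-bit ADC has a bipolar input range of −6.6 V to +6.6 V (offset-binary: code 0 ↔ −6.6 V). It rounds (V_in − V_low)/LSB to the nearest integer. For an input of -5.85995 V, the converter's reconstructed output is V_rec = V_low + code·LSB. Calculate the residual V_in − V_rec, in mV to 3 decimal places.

One LSB is 13.2 V / 1024 = 12.891 mV.
(-5.85995 − (−6.6))/0.0128906 = 57.4099; round gives code 57.
V_rec = (−6.6) + 57·0.0128906 = -5.8652344 V.
V_in − V_rec = 0.00528438 V = 5.284 mV.

5.284 mV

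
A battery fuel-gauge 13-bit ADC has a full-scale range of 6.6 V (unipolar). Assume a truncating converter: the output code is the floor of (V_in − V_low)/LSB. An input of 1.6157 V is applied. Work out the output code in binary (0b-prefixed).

With 8192 levels over 6.6 V, one step is 0.806 mV.
(V_in − V_low)/LSB = (1.6157 − 0) / 0.000805664 = 2005.426.
Floor → code 2005.
In binary (0b-prefixed): 0b11111010101.

code 0b11111010101 (decimal 2005)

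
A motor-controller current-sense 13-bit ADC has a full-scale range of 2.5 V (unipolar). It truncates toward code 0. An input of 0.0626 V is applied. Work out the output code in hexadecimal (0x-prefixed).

code 0xCD (decimal 205)

LSB = 2.5 V / 8192 = 305.18 µV.
(0.0626 − 0) / 0.000305176 = 205.128 LSBs.
Floor → code 205.
In hexadecimal (0x-prefixed): 0xCD.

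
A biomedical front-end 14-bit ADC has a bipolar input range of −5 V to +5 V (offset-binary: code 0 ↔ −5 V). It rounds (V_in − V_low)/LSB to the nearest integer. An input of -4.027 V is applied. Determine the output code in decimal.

LSB = 10 V / 16384 = 0.610 mV.
(V_in − V_low)/LSB = (-4.027 − (−5)) / 0.000610352 = 1594.163.
So the output code is 1594.

code 1594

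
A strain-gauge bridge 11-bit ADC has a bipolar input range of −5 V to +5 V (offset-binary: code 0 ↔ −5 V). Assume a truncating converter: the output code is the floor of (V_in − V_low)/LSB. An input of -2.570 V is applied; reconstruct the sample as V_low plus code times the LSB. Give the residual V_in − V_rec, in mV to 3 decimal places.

One LSB is 10 V / 2048 = 4.883 mV.
(-2.570 − (−5))/0.00488281 = 497.6640; ⌊·⌋ gives code 497.
Code 497 maps back to (−5) + 497×0.00488281 V = -2.5732422 V.
Error = -2.570 − (−2.5732422) = 0.00324219 V = 3.242 mV.

3.242 mV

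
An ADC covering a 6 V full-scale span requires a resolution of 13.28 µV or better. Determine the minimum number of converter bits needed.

19 bits

Number of steps required ≥ 6 V / 13.28 µV = 451807.23.
Need 2^N ≥ 451807.23; 2^18 = 262144, 2^19 = 524288.
Minimum N = 19.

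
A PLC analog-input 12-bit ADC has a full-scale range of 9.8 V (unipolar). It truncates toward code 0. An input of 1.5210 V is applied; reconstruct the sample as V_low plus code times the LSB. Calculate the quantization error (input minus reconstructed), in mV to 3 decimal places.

1.713 mV

One LSB is 9.8 V / 4096 = 2.393 mV.
(1.5210 − 0)/0.00239258 = 635.7159; ⌊·⌋ gives code 635.
Reconstructed: 1.5192871 V.
V_in − V_rec = 0.00171289 V = 1.713 mV.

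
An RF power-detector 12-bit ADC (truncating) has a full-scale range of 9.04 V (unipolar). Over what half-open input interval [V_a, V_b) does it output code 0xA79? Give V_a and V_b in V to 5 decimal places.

[5.91705 V, 5.91926 V)

LSB = 9.04/2^12 = 2.207 mV.
Code 0xA79 = 2681 decimal.
V_a = V_low + 2681·LSB = 5.91705 V; V_b = V_low + 2682·LSB = 5.91926 V.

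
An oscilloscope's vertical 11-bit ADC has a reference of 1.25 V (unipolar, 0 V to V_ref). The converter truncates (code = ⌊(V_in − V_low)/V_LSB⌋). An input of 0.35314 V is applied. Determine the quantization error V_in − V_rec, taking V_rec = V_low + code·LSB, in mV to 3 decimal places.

0.357 mV

One LSB is 1.25 V / 2048 = 0.610 mV.
Scaled input = 578.5846 LSBs, so code = 578.
Code 578 maps back to 0 + 578×0.000610352 V = 0.3527832 V.
V_in − V_rec = 0.000356797 V = 0.357 mV.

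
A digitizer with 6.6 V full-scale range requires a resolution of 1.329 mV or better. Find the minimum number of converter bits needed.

13 bits

Number of steps required ≥ 6.6 V / 1.329 mV = 4966.14.
Need 2^N ≥ 4966.14; 2^12 = 4096, 2^13 = 8192.
Minimum N = 13.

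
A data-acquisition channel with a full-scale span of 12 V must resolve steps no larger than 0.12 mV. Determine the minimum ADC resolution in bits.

17 bits

Number of steps required ≥ 12 V / 0.12 mV = 100000.00.
Need 2^N ≥ 100000.00; 2^16 = 65536, 2^17 = 131072.
Minimum N = 17.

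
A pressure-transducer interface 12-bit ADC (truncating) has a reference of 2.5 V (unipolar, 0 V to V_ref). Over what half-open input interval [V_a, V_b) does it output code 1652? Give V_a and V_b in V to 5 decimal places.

[1.00830 V, 1.00891 V)

LSB = 2.5/2^12 = 0.610 mV.
V_a = V_low + 1652·LSB = 1.0083 V; V_b = V_low + 1653·LSB = 1.00891 V.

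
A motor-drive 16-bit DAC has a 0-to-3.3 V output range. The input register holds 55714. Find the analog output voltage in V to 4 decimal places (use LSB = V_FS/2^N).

2.8054 V

LSB = 3.3 V / 2^16 = 50.35 µV.
V_out = 0 + 55714 × 5.0354e-05 V = 2.80542 V.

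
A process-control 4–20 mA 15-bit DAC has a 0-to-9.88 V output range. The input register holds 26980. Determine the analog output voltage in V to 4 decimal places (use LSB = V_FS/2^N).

8.1348 V

LSB = 9.88 V / 2^15 = 301.51 µV.
V_out = 0 + 26980 × 0.000301514 V = 8.13484 V.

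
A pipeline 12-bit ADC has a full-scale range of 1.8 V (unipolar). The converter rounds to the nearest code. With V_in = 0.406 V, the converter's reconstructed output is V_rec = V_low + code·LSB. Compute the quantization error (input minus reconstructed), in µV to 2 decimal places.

-54.69 µV

LSB = 1.8/2^12 = 439.45 µV.
(V_in − V_low)/LSB = (0.406 − 0)/0.000439453 = 923.8756 → code 924 (round).
V_rec = 0 + 924·0.000439453 = 0.40605469 V.
Error = 0.406 − 0.40605469 = -5.46875e-05 V = -54.69 µV.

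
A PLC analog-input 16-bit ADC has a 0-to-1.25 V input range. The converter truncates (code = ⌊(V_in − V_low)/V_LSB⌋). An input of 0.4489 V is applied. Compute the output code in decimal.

code 23535

Full-scale span = 1.25 V; LSB = 1.25/2^16 = 19.07 µV.
(0.4489 − 0) / 1.90735e-05 = 23535.288 LSBs.
Floor → code 23535.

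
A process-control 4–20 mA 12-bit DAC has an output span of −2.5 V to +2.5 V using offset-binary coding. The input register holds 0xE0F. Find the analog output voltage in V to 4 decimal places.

1.8933 V

LSB = 5 V / 2^12 = 1.221 mV.
Code 0xE0F = 3599 decimal.
V_out = (−2.5) + 3599 × 0.0012207 V = 1.89331 V.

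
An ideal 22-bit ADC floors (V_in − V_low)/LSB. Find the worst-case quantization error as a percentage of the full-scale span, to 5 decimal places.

0.00002 %

Truncating → worst-case error = 1 LSB = V_FS/2^22, so 100/4194304 = 2.38419e-05 % of full scale.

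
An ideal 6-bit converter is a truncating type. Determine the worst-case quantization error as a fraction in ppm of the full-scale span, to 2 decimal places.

15625.00 ppm

Truncating → worst-case error = 1 LSB = V_FS/2^6, so 1e+06/64 = 15625 ppm of full scale.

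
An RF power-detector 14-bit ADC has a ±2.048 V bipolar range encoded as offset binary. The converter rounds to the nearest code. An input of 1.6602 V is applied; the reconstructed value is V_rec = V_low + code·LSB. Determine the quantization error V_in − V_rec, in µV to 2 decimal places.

Step size: 4.096 V ÷ 2^14 = 250.00 µV.
(V_in − V_low)/LSB = (1.6602 − (−2.048))/0.00025 = 14832.8000 → code 14833 (round).
Reconstructed: 1.66025 V.
V_in − V_rec = -5e-05 V = -50.00 µV.

-50.00 µV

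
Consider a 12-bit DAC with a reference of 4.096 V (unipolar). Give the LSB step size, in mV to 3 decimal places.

1.000 mV

Full-scale span = 4.096 V.
LSB = 4.096 / 2^12 = 4.096 / 4096 = 0.001 V = 1.000 mV.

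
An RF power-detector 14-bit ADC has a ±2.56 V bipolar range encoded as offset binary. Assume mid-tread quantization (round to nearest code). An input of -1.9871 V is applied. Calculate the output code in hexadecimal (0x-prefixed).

With 16384 levels over 5.12 V, one step is 312.50 µV.
(-1.9871 − (−2.56)) / 0.0003125 = 1833.280 LSBs.
round(1833.280) = 1833.
In hexadecimal (0x-prefixed): 0x729.

code 0x729 (decimal 1833)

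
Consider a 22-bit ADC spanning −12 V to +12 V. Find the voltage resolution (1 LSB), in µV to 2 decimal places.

5.72 µV

Full-scale span = 24 V.
LSB = 24 / 2^22 = 24 / 4194304 = 5.72205e-06 V = 5.72 µV.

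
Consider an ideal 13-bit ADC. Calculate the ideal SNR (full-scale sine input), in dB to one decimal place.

SNR ≈ 6.02·N + 1.76 dB = 6.02·13 + 1.76 = 80.02 dB.

80.0 dB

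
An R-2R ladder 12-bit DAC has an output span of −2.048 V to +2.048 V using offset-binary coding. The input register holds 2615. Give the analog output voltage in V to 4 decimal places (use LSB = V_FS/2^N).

0.5670 V

LSB = 4.096 V / 2^12 = 1.000 mV.
V_out = (−2.048) + 2615 × 0.001 V = 0.567 V.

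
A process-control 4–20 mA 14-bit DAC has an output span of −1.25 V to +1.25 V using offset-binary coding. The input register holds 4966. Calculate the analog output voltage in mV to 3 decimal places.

-492.249 mV

LSB = 2.5 V / 2^14 = 152.59 µV.
V_out = (−1.25) + 4966 × 0.000152588 V = -0.492249 V.
= -492.249 mV.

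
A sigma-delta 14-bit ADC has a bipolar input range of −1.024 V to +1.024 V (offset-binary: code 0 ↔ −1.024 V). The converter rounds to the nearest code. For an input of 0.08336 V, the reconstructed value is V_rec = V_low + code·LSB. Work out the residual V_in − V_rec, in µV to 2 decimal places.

-15.00 µV

One LSB is 2.048 V / 16384 = 125.00 µV.
Scaled input = 8858.8800 LSBs, so code = 8859.
Code 8859 maps back to (−1.024) + 8859×0.000125 V = 0.083375 V.
Error = 0.08336 − 0.083375 = -1.5e-05 V = -15.00 µV.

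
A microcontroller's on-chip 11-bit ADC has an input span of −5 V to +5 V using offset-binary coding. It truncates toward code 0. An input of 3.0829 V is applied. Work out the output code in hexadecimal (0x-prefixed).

code 0x677 (decimal 1655)

With 2048 levels over 10 V, one step is 4.883 mV.
Input sits at 1655.378 steps above V_low.
Floor → code 1655.
In hexadecimal (0x-prefixed): 0x677.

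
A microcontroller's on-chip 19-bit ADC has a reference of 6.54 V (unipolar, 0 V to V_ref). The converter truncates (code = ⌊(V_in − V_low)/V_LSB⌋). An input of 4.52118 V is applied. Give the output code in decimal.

code 362446

With 524288 levels over 6.54 V, one step is 12.47 µV.
(4.52118 − 0) / 1.24741e-05 = 362446.547 LSBs.
So the output code is 362446.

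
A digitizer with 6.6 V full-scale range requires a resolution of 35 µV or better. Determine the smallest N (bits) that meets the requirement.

Number of steps required ≥ 6.6 V / 35 µV = 188571.43.
Need 2^N ≥ 188571.43; 2^17 = 131072, 2^18 = 262144.
Minimum N = 18.

18 bits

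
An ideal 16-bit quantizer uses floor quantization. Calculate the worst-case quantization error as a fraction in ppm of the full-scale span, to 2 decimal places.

Truncating → worst-case error = 1 LSB = V_FS/2^16, so 1e+06/65536 = 15.2588 ppm of full scale.

15.26 ppm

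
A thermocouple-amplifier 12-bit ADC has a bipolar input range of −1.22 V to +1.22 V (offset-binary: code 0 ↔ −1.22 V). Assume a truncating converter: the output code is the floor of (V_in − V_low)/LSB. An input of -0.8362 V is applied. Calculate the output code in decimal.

code 644

With 4096 levels over 2.44 V, one step is 0.596 mV.
Input sits at 644.281 steps above V_low.
⌊·⌋(644.281) = 644.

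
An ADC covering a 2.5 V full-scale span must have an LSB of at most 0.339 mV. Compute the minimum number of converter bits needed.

Number of steps required ≥ 2.5 V / 0.339 mV = 7374.63.
Need 2^N ≥ 7374.63; 2^12 = 4096, 2^13 = 8192.
Minimum N = 13.

13 bits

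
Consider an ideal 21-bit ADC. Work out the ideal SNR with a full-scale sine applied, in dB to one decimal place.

128.2 dB

SNR ≈ 6.02·N + 1.76 dB = 6.02·21 + 1.76 = 128.18 dB.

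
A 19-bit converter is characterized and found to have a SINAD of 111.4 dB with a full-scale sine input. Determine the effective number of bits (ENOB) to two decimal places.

ENOB = (SINAD − 1.76) / 6.02 = (111.4 − 1.76)/6.02 = 18.213.

18.21 bits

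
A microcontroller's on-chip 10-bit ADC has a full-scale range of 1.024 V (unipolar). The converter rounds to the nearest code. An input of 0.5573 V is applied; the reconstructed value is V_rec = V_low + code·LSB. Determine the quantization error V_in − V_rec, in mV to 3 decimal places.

0.300 mV

LSB = 1.024/2^10 = 1.000 mV.
(0.5573 − 0)/0.001 = 557.3000; round gives code 557.
Reconstructed: 0.557 V.
Difference: 0.0003 V → 0.300 mV.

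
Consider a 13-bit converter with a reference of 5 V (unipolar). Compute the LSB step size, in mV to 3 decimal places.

Full-scale span = 5 V.
LSB = 5 / 2^13 = 5 / 8192 = 0.000610352 V = 0.610 mV.

0.610 mV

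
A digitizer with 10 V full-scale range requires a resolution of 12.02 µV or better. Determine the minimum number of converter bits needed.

Number of steps required ≥ 10 V / 12.02 µV = 831946.76.
Need 2^N ≥ 831946.76; 2^19 = 524288, 2^20 = 1048576.
Minimum N = 20.

20 bits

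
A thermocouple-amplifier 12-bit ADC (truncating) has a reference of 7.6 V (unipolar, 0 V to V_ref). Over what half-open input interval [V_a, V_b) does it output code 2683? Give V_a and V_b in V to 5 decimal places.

[4.97822 V, 4.98008 V)

LSB = 7.6/2^12 = 1.855 mV.
V_a = V_low + 2683·LSB = 4.97822 V; V_b = V_low + 2684·LSB = 4.98008 V.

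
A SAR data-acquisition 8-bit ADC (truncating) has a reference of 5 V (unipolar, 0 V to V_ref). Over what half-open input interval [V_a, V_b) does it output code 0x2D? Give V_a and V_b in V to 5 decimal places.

LSB = 5/2^8 = 19.531 mV.
Code 0x2D = 45 decimal.
V_a = V_low + 45·LSB = 0.878906 V; V_b = V_low + 46·LSB = 0.898438 V.

[0.87891 V, 0.89844 V)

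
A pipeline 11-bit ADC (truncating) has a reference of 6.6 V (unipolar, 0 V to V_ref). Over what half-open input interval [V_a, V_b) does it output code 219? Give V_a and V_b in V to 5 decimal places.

[0.70576 V, 0.70898 V)

LSB = 6.6/2^11 = 3.223 mV.
V_a = V_low + 219·LSB = 0.705762 V; V_b = V_low + 220·LSB = 0.708984 V.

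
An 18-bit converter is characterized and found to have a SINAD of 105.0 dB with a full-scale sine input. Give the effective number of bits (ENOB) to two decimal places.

ENOB = (SINAD − 1.76) / 6.02 = (105.0 − 1.76)/6.02 = 17.150.

17.15 bits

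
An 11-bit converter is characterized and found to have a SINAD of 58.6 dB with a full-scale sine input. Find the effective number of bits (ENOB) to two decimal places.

ENOB = (SINAD − 1.76) / 6.02 = (58.6 − 1.76)/6.02 = 9.442.

9.44 bits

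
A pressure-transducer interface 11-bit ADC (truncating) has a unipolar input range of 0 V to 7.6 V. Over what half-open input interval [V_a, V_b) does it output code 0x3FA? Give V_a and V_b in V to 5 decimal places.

LSB = 7.6/2^11 = 3.711 mV.
Code 0x3FA = 1018 decimal.
V_a = V_low + 1018·LSB = 3.77773 V; V_b = V_low + 1019·LSB = 3.78145 V.

[3.77773 V, 3.78145 V)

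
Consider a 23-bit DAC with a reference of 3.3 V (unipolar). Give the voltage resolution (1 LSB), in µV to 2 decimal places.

Full-scale span = 3.3 V.
LSB = 3.3 / 2^23 = 3.3 / 8388608 = 3.93391e-07 V = 0.39 µV.

0.39 µV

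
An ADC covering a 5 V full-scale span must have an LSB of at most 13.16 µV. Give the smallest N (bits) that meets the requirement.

Number of steps required ≥ 5 V / 13.16 µV = 379939.21.
Need 2^N ≥ 379939.21; 2^18 = 262144, 2^19 = 524288.
Minimum N = 19.

19 bits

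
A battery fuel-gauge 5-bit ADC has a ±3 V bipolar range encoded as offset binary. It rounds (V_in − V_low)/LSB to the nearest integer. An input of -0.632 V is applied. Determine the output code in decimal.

LSB = 6 V / 32 = 187.500 mV.
Input sits at 12.629 steps above V_low.
round(12.629) = 13.

code 13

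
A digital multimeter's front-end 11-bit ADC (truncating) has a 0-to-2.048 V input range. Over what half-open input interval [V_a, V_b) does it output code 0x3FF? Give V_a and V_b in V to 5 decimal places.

[1.02300 V, 1.02400 V)

LSB = 2.048/2^11 = 1.000 mV.
Code 0x3FF = 1023 decimal.
V_a = V_low + 1023·LSB = 1.023 V; V_b = V_low + 1024·LSB = 1.024 V.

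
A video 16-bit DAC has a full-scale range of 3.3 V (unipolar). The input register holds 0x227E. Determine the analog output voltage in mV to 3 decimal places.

444.626 mV

LSB = 3.3 V / 2^16 = 50.35 µV.
Code 0x227E = 8830 decimal.
V_out = 0 + 8830 × 5.0354e-05 V = 0.444626 V.
= 444.626 mV.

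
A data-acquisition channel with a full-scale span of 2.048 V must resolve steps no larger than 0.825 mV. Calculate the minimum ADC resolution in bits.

Number of steps required ≥ 2.048 V / 0.825 mV = 2482.42.
Need 2^N ≥ 2482.42; 2^11 = 2048, 2^12 = 4096.
Minimum N = 12.

12 bits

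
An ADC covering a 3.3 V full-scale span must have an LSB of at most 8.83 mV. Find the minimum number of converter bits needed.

9 bits

Number of steps required ≥ 3.3 V / 8.83 mV = 373.73.
Need 2^N ≥ 373.73; 2^8 = 256, 2^9 = 512.
Minimum N = 9.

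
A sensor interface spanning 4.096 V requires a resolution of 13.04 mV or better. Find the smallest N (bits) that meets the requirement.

Number of steps required ≥ 4.096 V / 13.04 mV = 314.11.
Need 2^N ≥ 314.11; 2^8 = 256, 2^9 = 512.
Minimum N = 9.

9 bits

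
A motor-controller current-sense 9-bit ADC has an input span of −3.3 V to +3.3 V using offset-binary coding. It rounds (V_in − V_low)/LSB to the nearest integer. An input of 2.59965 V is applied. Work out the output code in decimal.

With 512 levels over 6.6 V, one step is 12.891 mV.
(V_in − V_low)/LSB = (2.59965 − (−3.3)) / 0.0128906 = 457.670.
round(457.670) = 458.

code 458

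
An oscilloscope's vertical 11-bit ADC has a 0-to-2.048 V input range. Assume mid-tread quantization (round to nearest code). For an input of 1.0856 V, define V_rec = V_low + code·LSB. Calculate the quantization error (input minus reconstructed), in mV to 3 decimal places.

One LSB is 2.048 V / 2048 = 1.000 mV.
(V_in − V_low)/LSB = (1.0856 − 0)/0.001 = 1085.6000 → code 1086 (round).
Code 1086 maps back to 0 + 1086×0.001 V = 1.086 V.
Difference: -0.0004 V → -0.400 mV.

-0.400 mV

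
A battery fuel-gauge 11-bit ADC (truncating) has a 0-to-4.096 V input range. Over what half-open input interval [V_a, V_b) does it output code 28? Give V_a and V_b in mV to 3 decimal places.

LSB = 4.096/2^11 = 2.000 mV.
V_a = V_low + 28·LSB = 0.056 V; V_b = V_low + 29·LSB = 0.058 V.

[56.000 mV, 58.000 mV)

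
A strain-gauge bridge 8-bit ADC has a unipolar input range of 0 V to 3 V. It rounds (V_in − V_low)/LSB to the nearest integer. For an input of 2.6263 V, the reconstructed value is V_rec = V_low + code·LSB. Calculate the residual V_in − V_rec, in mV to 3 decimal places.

1.300 mV

LSB = 3/2^8 = 11.719 mV.
Scaled input = 224.1109 LSBs, so code = 224.
Code 224 maps back to 0 + 224×0.0117188 V = 2.625 V.
Difference: 0.0013 V → 1.300 mV.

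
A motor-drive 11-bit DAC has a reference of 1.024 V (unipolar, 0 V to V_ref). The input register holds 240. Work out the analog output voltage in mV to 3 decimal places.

120.000 mV

LSB = 1.024 V / 2^11 = 0.500 mV.
V_out = 0 + 240 × 0.0005 V = 0.12 V.
= 120.000 mV.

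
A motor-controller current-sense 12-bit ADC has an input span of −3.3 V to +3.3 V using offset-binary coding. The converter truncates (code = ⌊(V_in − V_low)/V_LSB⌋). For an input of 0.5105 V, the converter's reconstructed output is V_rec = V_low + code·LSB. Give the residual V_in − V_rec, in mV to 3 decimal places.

1.320 mV

One LSB is 6.6 V / 4096 = 1.611 mV.
(V_in − V_low)/LSB = (0.5105 − (−3.3))/0.00161133 = 2364.8194 → code 2364 (floor).
Code 2364 maps back to (−3.3) + 2364×0.00161133 V = 0.50917969 V.
Error = 0.5105 − 0.50917969 = 0.00132031 V = 1.320 mV.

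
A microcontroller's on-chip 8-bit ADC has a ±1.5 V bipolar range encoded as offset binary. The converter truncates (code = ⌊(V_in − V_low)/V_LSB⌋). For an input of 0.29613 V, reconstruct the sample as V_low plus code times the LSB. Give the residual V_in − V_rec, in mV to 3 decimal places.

3.161 mV

LSB = 3/2^8 = 11.719 mV.
(0.29613 − (−1.5))/0.0117188 = 153.2698; ⌊·⌋ gives code 153.
Reconstructed: 0.29296875 V.
Difference: 0.00316125 V → 3.161 mV.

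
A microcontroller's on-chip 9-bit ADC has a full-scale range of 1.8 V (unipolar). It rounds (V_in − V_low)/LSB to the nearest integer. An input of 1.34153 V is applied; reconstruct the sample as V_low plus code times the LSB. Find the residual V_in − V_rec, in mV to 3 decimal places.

-1.439 mV

LSB = 1.8/2^9 = 3.516 mV.
(1.34153 − 0)/0.00351563 = 381.5908; round gives code 382.
Reconstructed: 1.3429688 V.
V_in − V_rec = -0.00143875 V = -1.439 mV.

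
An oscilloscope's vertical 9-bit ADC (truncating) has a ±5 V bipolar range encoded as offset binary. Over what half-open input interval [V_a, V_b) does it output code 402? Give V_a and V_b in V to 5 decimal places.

LSB = 10/2^9 = 19.531 mV.
V_a = V_low + 402·LSB = 2.85156 V; V_b = V_low + 403·LSB = 2.87109 V.

[2.85156 V, 2.87109 V)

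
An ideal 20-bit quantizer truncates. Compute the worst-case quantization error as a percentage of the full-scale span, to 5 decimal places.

0.00010 %

Truncating → worst-case error = 1 LSB = V_FS/2^20, so 100/1048576 = 9.53674e-05 % of full scale.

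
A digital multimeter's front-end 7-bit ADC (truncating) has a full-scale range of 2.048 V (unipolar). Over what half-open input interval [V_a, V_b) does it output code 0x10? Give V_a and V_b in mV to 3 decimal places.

[256.000 mV, 272.000 mV)

LSB = 2.048/2^7 = 16.000 mV.
Code 0x10 = 16 decimal.
V_a = V_low + 16·LSB = 0.256 V; V_b = V_low + 17·LSB = 0.272 V.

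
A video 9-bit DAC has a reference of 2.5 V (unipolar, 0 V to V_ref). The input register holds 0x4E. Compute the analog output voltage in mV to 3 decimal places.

LSB = 2.5 V / 2^9 = 4.883 mV.
Code 0x4E = 78 decimal.
V_out = 0 + 78 × 0.00488281 V = 0.380859 V.
= 380.859 mV.

380.859 mV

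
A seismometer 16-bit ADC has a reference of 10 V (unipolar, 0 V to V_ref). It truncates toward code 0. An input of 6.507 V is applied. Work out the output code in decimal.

code 42644

With 65536 levels over 10 V, one step is 152.59 µV.
(6.507 − 0) / 0.000152588 = 42644.275 LSBs.
Floor → code 42644.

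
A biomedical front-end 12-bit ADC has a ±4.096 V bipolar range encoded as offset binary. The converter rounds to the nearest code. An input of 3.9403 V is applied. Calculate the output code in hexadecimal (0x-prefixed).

code 0xFB2 (decimal 4018)

With 4096 levels over 8.192 V, one step is 2.000 mV.
(V_in − V_low)/LSB = (3.9403 − (−4.096)) / 0.002 = 4018.150.
round(4018.150) = 4018.
In hexadecimal (0x-prefixed): 0xFB2.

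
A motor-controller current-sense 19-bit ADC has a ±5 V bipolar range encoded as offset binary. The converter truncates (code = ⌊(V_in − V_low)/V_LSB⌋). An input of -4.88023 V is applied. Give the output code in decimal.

Full-scale span = 10 V; LSB = 10/2^19 = 19.07 µV.
(-4.88023 − (−5)) / 1.90735e-05 = 6279.397 LSBs.
So the output code is 6279.

code 6279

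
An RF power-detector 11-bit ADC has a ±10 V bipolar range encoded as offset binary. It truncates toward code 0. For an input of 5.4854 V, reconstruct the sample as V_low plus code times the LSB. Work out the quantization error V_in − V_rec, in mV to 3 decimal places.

6.884 mV

LSB = 20/2^11 = 9.766 mV.
Scaled input = 1585.7050 LSBs, so code = 1585.
Reconstructed: 5.4785156 V.
V_in − V_rec = 0.00688437 V = 6.884 mV.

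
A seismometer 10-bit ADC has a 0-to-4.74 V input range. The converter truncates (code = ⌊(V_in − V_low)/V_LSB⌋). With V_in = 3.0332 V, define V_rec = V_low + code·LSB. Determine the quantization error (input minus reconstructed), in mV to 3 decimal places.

One LSB is 4.74 V / 1024 = 4.629 mV.
Scaled input = 655.2736 LSBs, so code = 655.
Code 655 maps back to 0 + 655×0.00462891 V = 3.0319336 V.
Difference: 0.00126641 V → 1.266 mV.

1.266 mV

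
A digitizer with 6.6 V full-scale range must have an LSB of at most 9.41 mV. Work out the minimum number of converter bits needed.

Number of steps required ≥ 6.6 V / 9.41 mV = 701.38.
Need 2^N ≥ 701.38; 2^9 = 512, 2^10 = 1024.
Minimum N = 10.

10 bits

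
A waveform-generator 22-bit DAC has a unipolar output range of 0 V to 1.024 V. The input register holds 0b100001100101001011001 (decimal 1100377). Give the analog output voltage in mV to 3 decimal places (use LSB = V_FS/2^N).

268.647 mV

LSB = 1.024 V / 2^22 = 0.24 µV.
Code 0b100001100101001011001 = 1100377 decimal.
V_out = 0 + 1100377 × 2.44141e-07 V = 0.268647 V.
= 268.647 mV.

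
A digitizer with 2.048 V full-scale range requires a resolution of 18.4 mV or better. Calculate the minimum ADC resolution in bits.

7 bits

Number of steps required ≥ 2.048 V / 18.4 mV = 111.30.
Need 2^N ≥ 111.30; 2^6 = 64, 2^7 = 128.
Minimum N = 7.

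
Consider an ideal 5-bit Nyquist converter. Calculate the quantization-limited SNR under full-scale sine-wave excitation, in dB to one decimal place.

31.9 dB

SNR ≈ 6.02·N + 1.76 dB = 6.02·5 + 1.76 = 31.86 dB.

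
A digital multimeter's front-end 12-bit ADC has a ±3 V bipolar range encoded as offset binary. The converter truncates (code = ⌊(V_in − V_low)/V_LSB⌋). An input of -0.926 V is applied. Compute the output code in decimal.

code 1415

With 4096 levels over 6 V, one step is 1.465 mV.
(V_in − V_low)/LSB = (-0.926 − (−3)) / 0.00146484 = 1415.851.
So the output code is 1415.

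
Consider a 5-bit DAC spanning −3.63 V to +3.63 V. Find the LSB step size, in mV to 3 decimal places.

Full-scale span = 7.26 V.
LSB = 7.26 / 2^5 = 7.26 / 32 = 0.226875 V = 226.875 mV.

226.875 mV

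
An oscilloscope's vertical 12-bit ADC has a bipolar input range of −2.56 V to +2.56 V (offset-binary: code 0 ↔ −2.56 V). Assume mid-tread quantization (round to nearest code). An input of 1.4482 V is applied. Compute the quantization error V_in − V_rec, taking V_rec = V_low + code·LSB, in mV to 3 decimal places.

-0.550 mV

LSB = 5.12/2^12 = 1.250 mV.
Scaled input = 3206.5600 LSBs, so code = 3207.
Reconstructed: 1.44875 V.
Difference: -0.00055 V → -0.550 mV.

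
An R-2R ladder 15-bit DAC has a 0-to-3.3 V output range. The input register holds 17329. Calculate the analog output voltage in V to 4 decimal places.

1.7452 V

LSB = 3.3 V / 2^15 = 100.71 µV.
V_out = 0 + 17329 × 0.000100708 V = 1.74517 V.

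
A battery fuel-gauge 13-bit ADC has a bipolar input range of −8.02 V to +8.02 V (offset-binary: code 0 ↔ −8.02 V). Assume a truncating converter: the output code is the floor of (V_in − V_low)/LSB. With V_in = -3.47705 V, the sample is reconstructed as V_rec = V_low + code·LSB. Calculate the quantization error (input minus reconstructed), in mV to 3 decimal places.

Step size: 16.04 V ÷ 2^13 = 1.958 mV.
Scaled input = 2320.1899 LSBs, so code = 2320.
Reconstructed: -3.4774219 V.
Difference: 0.000371875 V → 0.372 mV.

0.372 mV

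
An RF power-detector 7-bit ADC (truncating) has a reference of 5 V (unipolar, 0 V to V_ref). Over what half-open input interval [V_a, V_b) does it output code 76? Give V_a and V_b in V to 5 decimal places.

[2.96875 V, 3.00781 V)

LSB = 5/2^7 = 39.062 mV.
V_a = V_low + 76·LSB = 2.96875 V; V_b = V_low + 77·LSB = 3.00781 V.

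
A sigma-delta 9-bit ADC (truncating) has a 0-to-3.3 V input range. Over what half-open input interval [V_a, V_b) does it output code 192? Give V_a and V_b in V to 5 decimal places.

LSB = 3.3/2^9 = 6.445 mV.
V_a = V_low + 192·LSB = 1.2375 V; V_b = V_low + 193·LSB = 1.24395 V.

[1.23750 V, 1.24395 V)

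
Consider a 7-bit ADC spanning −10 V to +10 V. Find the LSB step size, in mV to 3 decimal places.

Full-scale span = 20 V.
LSB = 20 / 2^7 = 20 / 128 = 0.15625 V = 156.250 mV.

156.250 mV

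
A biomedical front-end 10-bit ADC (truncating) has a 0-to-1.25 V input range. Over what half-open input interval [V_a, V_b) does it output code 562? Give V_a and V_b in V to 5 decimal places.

[0.68604 V, 0.68726 V)

LSB = 1.25/2^10 = 1.221 mV.
V_a = V_low + 562·LSB = 0.686035 V; V_b = V_low + 563·LSB = 0.687256 V.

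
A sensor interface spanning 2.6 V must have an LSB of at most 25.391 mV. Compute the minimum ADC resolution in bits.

Number of steps required ≥ 2.6 V / 25.391 mV = 102.40.
Need 2^N ≥ 102.40; 2^6 = 64, 2^7 = 128.
Minimum N = 7.

7 bits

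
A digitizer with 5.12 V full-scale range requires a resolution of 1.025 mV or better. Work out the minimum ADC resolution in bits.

13 bits

Number of steps required ≥ 5.12 V / 1.025 mV = 4995.12.
Need 2^N ≥ 4995.12; 2^12 = 4096, 2^13 = 8192.
Minimum N = 13.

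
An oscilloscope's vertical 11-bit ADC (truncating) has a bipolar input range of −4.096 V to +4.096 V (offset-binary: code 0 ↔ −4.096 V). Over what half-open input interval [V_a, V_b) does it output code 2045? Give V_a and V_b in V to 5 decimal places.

LSB = 8.192/2^11 = 4.000 mV.
V_a = V_low + 2045·LSB = 4.084 V; V_b = V_low + 2046·LSB = 4.088 V.

[4.08400 V, 4.08800 V)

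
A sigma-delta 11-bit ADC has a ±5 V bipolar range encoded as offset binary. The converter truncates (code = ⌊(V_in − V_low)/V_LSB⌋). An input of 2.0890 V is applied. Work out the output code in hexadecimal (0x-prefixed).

LSB = 10 V / 2048 = 4.883 mV.
(V_in − V_low)/LSB = (2.0890 − (−5)) / 0.00488281 = 1451.827.
So the output code is 1451.
In hexadecimal (0x-prefixed): 0x5AB.

code 0x5AB (decimal 1451)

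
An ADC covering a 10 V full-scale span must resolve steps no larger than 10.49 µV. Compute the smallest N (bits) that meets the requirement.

20 bits

Number of steps required ≥ 10 V / 10.49 µV = 953288.85.
Need 2^N ≥ 953288.85; 2^19 = 524288, 2^20 = 1048576.
Minimum N = 20.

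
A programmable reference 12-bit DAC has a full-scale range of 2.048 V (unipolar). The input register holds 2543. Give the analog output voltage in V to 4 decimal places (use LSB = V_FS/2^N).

1.2715 V

LSB = 2.048 V / 2^12 = 0.500 mV.
V_out = 0 + 2543 × 0.0005 V = 1.2715 V.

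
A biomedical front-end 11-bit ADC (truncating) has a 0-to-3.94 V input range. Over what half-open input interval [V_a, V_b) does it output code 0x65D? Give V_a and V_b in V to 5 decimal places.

[3.13392 V, 3.13584 V)

LSB = 3.94/2^11 = 1.924 mV.
Code 0x65D = 1629 decimal.
V_a = V_low + 1629·LSB = 3.13392 V; V_b = V_low + 1630·LSB = 3.13584 V.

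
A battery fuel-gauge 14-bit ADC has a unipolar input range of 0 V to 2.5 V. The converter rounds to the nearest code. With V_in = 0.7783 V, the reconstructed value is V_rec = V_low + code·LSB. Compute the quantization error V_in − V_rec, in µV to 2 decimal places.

-50.83 µV

LSB = 2.5/2^14 = 152.59 µV.
(0.7783 − 0)/0.000152588 = 5100.6669; round gives code 5101.
Code 5101 maps back to 0 + 5101×0.000152588 V = 0.77835083 V.
Error = 0.7783 − 0.77835083 = -5.08301e-05 V = -50.83 µV.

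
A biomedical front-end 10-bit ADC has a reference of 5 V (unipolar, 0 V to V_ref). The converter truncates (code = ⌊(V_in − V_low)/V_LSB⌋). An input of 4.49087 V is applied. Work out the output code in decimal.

code 919

Full-scale span = 5 V; LSB = 5/2^10 = 4.883 mV.
Input sits at 919.730 steps above V_low.
Floor → code 919.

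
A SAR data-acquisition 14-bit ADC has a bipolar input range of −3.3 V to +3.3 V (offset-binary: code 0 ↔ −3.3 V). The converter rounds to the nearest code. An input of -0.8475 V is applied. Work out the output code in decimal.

code 6088

Full-scale span = 6.6 V; LSB = 6.6/2^14 = 402.83 µV.
(-0.8475 − (−3.3)) / 0.000402832 = 6088.145 LSBs.
round(6088.145) = 6088.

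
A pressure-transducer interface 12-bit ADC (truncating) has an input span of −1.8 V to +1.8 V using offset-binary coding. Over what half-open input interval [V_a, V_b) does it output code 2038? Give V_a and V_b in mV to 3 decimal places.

[-8.789 mV, -7.910 mV)

LSB = 3.6/2^12 = 0.879 mV.
V_a = V_low + 2038·LSB = -0.00878906 V; V_b = V_low + 2039·LSB = -0.00791016 V.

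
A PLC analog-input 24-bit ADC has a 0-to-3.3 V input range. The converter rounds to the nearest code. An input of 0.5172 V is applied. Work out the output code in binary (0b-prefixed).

code 0b1010000001111101000111 (decimal 2629447)

With 16777216 levels over 3.3 V, one step is 0.20 µV.
(0.5172 − 0) / 1.96695e-07 = 2629447.308 LSBs.
round(2629447.308) = 2629447.
In binary (0b-prefixed): 0b1010000001111101000111.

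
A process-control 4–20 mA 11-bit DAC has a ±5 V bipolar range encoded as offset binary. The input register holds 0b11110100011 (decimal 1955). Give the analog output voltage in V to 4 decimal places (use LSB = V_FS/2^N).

4.5459 V

LSB = 10 V / 2^11 = 4.883 mV.
Code 0b11110100011 = 1955 decimal.
V_out = (−5) + 1955 × 0.00488281 V = 4.5459 V.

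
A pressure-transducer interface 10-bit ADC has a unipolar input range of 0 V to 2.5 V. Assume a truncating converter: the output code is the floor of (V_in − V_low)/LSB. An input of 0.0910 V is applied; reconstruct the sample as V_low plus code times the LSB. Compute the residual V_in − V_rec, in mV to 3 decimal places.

One LSB is 2.5 V / 1024 = 2.441 mV.
(0.0910 − 0)/0.00244141 = 37.2736; ⌊·⌋ gives code 37.
V_rec = 0 + 37·0.00244141 = 0.090332031 V.
Difference: 0.000667969 V → 0.668 mV.

0.668 mV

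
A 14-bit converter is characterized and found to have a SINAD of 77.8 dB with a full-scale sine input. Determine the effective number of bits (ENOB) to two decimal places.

ENOB = (SINAD − 1.76) / 6.02 = (77.8 − 1.76)/6.02 = 12.631.

12.63 bits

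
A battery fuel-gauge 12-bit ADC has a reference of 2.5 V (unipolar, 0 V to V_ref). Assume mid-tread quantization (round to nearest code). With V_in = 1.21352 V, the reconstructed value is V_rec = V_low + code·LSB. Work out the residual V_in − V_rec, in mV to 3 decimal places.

Step size: 2.5 V ÷ 2^12 = 0.610 mV.
(1.21352 − 0)/0.000610352 = 1988.2312; round gives code 1988.
Code 1988 maps back to 0 + 1988×0.000610352 V = 1.2133789 V.
Difference: 0.000141094 V → 0.141 mV.

0.141 mV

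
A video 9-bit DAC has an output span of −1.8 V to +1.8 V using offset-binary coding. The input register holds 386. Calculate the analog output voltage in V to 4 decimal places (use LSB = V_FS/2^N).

LSB = 3.6 V / 2^9 = 7.031 mV.
V_out = (−1.8) + 386 × 0.00703125 V = 0.914062 V.

0.9141 V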